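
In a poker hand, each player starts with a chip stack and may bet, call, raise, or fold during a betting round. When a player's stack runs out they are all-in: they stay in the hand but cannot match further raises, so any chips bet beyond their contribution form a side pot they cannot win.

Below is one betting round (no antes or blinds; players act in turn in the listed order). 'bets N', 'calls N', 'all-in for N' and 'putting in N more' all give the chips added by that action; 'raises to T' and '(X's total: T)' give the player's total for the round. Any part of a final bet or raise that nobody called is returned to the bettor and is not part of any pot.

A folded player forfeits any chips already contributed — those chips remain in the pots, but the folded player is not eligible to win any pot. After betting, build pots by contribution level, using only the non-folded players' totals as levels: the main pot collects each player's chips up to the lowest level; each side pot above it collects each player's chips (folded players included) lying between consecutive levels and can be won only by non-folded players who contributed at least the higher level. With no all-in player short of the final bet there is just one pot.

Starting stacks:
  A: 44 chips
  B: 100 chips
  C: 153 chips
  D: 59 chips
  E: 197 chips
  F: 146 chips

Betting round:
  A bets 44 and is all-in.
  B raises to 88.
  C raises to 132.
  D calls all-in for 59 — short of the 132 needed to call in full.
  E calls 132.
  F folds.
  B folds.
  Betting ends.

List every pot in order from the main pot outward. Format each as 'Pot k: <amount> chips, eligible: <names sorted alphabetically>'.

Pot 1: 220 chips, eligible: A, C, D, E
Pot 2: 60 chips, eligible: C, D, E
Pot 3: 175 chips, eligible: C, E

Derivation:
Contributions: A=44, B=88, C=132, D=59, E=132
Folded: B, F
Pot levels (distinct totals of non-folded players): 44, 59, 132
Layer 1-44: 44 each from A, B, C, D, E = 44*5 = 220 chips; eligible A, C, D, E
Layer 45-59: 15 each from B, C, D, E = 15*4 = 60 chips; eligible C, D, E
Layer 60-132: B 29 + C 73 + E 73 = 175 chips; eligible C, E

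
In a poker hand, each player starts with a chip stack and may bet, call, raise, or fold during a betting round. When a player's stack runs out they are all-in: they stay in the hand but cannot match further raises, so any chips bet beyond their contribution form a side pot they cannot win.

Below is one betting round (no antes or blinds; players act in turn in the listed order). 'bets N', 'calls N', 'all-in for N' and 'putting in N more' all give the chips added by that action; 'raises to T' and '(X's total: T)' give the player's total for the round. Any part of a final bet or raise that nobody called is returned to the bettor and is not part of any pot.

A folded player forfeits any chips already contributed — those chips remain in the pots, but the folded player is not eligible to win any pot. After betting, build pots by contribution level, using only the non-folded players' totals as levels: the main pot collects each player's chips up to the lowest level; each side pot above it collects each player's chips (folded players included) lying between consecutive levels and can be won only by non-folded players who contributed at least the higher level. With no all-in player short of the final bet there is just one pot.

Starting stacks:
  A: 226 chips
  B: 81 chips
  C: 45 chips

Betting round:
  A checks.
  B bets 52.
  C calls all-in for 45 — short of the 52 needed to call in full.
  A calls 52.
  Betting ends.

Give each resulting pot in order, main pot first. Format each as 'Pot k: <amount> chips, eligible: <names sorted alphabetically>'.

Pot 1: 135 chips, eligible: A, B, C
Pot 2: 14 chips, eligible: A, B

Derivation:
Contributions: A=52, B=52, C=45
Pot levels (distinct totals of non-folded players): 45, 52
Layer 1-45: 45 each from A, B, C = 45*3 = 135 chips; eligible A, B, C
Layer 46-52: 7 each from A, B = 7*2 = 14 chips; eligible A, B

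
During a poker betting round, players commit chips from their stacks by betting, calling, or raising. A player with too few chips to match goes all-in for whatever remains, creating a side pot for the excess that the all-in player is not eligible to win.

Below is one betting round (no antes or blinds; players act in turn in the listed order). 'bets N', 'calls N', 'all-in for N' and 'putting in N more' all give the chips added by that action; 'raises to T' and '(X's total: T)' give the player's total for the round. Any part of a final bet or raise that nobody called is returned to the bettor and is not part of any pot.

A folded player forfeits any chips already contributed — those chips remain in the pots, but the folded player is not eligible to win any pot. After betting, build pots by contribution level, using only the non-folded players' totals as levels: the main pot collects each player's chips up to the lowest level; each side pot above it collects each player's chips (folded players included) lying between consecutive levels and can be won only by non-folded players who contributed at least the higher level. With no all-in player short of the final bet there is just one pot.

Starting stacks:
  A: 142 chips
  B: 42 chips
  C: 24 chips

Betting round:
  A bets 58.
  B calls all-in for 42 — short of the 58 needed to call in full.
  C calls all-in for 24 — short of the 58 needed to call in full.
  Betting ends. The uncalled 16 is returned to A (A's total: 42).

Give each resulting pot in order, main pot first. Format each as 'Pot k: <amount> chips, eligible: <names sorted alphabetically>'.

Pot 1: 72 chips, eligible: A, B, C
Pot 2: 36 chips, eligible: A, B

Derivation:
Contributions (after 16 returned to A): A=42, B=42, C=24
Pot levels (distinct totals of non-folded players): 24, 42
Layer 1-24: 24 each from A, B, C = 24*3 = 72 chips; eligible A, B, C
Layer 25-42: 18 each from A, B = 18*2 = 36 chips; eligible A, B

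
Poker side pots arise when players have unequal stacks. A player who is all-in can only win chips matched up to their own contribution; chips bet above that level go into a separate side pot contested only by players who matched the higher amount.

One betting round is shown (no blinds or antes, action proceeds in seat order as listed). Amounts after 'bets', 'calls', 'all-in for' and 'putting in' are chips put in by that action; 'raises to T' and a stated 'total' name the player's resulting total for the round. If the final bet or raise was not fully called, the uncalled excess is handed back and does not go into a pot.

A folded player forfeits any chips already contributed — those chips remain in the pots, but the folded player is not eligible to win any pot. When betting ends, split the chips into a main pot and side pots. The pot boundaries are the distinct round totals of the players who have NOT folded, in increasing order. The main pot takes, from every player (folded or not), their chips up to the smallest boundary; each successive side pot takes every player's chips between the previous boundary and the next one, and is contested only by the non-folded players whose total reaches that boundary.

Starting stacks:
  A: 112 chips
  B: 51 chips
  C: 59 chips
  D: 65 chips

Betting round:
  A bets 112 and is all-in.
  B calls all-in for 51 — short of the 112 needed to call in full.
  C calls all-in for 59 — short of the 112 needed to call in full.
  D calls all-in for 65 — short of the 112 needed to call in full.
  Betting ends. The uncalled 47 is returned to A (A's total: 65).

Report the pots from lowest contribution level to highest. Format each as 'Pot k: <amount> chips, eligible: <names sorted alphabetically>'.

Contributions (after 47 returned to A): A=65, B=51, C=59, D=65
Pot levels (distinct totals of non-folded players): 51, 59, 65
Layer 1-51: 51 each from A, B, C, D = 51*4 = 204 chips; eligible A, B, C, D
Layer 52-59: 8 each from A, C, D = 8*3 = 24 chips; eligible A, C, D
Layer 60-65: 6 each from A, D = 6*2 = 12 chips; eligible A, D

Pot 1: 204 chips, eligible: A, B, C, D
Pot 2: 24 chips, eligible: A, C, D
Pot 3: 12 chips, eligible: A, D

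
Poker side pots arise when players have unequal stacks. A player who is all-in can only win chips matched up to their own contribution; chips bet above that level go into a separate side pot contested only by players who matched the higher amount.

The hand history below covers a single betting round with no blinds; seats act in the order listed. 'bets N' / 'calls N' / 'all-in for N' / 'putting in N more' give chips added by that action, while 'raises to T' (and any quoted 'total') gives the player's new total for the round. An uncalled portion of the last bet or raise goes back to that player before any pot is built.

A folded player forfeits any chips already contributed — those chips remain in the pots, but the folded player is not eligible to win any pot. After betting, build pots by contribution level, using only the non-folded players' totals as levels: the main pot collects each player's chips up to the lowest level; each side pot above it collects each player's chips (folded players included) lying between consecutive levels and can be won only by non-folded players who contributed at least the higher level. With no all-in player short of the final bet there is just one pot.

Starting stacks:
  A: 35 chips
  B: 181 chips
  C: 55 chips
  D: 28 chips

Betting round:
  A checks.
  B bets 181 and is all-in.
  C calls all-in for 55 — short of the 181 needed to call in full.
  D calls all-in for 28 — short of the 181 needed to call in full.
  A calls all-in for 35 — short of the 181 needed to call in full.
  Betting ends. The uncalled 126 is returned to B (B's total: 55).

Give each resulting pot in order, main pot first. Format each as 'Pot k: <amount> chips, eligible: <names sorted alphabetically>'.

Contributions (after 126 returned to B): A=35, B=55, C=55, D=28
Pot levels (distinct totals of non-folded players): 28, 35, 55
Layer 1-28: 28 each from A, B, C, D = 28*4 = 112 chips; eligible A, B, C, D
Layer 29-35: 7 each from A, B, C = 7*3 = 21 chips; eligible A, B, C
Layer 36-55: 20 each from B, C = 20*2 = 40 chips; eligible B, C

Pot 1: 112 chips, eligible: A, B, C, D
Pot 2: 21 chips, eligible: A, B, C
Pot 3: 40 chips, eligible: B, C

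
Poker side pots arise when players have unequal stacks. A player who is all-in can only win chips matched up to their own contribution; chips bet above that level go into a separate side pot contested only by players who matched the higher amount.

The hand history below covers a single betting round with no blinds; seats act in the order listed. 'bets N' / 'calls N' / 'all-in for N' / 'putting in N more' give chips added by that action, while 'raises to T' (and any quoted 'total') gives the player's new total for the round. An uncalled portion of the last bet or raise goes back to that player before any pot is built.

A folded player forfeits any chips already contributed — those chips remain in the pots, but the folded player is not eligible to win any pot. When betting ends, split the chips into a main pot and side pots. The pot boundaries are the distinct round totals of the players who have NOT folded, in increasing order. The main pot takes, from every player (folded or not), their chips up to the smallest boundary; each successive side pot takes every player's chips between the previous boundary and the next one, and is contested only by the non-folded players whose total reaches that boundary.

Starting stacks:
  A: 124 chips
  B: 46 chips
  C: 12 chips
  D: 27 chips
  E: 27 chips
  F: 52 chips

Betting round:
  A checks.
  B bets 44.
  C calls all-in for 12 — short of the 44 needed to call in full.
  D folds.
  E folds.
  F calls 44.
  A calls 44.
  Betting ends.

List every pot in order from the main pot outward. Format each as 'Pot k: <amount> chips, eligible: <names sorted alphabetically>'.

Contributions: A=44, B=44, C=12, F=44
Folded: D, E
Pot levels (distinct totals of non-folded players): 12, 44
Layer 1-12: 12 each from A, B, C, F = 12*4 = 48 chips; eligible A, B, C, F
Layer 13-44: 32 each from A, B, F = 32*3 = 96 chips; eligible A, B, F

Pot 1: 48 chips, eligible: A, B, C, F
Pot 2: 96 chips, eligible: A, B, F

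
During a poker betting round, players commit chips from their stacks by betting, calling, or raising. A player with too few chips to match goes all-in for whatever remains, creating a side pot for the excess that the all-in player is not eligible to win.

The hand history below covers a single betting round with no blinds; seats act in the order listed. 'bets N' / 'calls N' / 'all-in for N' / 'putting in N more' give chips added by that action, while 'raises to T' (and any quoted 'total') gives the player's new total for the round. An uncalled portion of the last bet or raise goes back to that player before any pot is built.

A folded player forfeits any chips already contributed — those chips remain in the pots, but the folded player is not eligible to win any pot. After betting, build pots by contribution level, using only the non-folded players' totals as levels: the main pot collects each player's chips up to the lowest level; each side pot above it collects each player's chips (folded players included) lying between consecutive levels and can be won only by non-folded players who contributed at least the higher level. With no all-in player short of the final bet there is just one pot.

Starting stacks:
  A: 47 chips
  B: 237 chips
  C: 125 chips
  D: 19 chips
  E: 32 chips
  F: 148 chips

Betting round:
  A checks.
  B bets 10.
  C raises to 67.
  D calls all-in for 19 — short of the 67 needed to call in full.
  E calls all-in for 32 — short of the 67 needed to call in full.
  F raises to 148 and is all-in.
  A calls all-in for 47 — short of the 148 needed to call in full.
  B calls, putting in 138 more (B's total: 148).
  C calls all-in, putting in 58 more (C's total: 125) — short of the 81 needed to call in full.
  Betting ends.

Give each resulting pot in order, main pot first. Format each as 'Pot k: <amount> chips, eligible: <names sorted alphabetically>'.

Pot 1: 114 chips, eligible: A, B, C, D, E, F
Pot 2: 65 chips, eligible: A, B, C, E, F
Pot 3: 60 chips, eligible: A, B, C, F
Pot 4: 234 chips, eligible: B, C, F
Pot 5: 46 chips, eligible: B, F

Derivation:
Contributions: A=47, B=148, C=125, D=19, E=32, F=148
Pot levels (distinct totals of non-folded players): 19, 32, 47, 125, 148
Layer 1-19: 19 each from A, B, C, D, E, F = 19*6 = 114 chips; eligible A, B, C, D, E, F
Layer 20-32: 13 each from A, B, C, E, F = 13*5 = 65 chips; eligible A, B, C, E, F
Layer 33-47: 15 each from A, B, C, F = 15*4 = 60 chips; eligible A, B, C, F
Layer 48-125: 78 each from B, C, F = 78*3 = 234 chips; eligible B, C, F
Layer 126-148: 23 each from B, F = 23*2 = 46 chips; eligible B, F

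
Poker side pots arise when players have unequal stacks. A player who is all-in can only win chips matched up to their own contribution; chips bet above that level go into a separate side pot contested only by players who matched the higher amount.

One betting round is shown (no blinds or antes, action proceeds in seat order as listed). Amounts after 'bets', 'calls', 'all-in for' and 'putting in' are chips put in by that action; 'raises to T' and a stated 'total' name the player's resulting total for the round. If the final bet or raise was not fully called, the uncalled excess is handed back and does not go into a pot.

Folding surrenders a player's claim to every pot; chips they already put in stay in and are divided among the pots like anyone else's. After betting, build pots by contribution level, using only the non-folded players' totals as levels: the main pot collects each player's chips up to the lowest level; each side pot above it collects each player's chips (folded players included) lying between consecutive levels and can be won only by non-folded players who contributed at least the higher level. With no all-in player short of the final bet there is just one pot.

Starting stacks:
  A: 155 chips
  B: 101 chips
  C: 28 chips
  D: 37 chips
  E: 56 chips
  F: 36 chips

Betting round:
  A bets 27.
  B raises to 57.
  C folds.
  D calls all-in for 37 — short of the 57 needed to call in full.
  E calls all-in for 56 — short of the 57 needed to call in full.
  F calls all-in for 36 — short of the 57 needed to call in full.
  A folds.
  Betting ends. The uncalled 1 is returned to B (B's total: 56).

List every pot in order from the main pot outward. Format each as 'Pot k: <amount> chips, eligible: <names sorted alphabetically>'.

Contributions (after 1 returned to B): A=27, B=56, D=37, E=56, F=36
Folded: A, C
Pot levels (distinct totals of non-folded players): 36, 37, 56
Layer 1-36: A 27 + B 36 + D 36 + E 36 + F 36 = 171 chips; eligible B, D, E, F
Layer 37-37: 1 each from B, D, E = 1*3 = 3 chips; eligible B, D, E
Layer 38-56: 19 each from B, E = 19*2 = 38 chips; eligible B, E

Pot 1: 171 chips, eligible: B, D, E, F
Pot 2: 3 chips, eligible: B, D, E
Pot 3: 38 chips, eligible: B, E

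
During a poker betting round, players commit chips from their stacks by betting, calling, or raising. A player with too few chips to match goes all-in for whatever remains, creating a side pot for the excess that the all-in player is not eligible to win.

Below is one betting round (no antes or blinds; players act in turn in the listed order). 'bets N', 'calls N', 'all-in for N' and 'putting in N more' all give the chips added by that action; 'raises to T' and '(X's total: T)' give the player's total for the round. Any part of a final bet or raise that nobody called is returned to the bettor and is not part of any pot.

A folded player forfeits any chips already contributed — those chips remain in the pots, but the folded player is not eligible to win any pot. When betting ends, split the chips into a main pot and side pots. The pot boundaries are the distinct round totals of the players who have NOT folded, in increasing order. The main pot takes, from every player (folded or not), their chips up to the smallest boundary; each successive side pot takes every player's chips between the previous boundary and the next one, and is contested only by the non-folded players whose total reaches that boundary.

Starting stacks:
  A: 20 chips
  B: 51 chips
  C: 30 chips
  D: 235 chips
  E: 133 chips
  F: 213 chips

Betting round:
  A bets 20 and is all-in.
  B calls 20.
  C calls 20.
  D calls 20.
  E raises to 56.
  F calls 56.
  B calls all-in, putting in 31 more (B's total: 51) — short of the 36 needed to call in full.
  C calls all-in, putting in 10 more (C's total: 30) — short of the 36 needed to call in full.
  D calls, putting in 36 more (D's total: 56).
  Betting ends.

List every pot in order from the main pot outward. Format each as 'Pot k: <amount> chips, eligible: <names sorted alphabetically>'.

Pot 1: 120 chips, eligible: A, B, C, D, E, F
Pot 2: 50 chips, eligible: B, C, D, E, F
Pot 3: 84 chips, eligible: B, D, E, F
Pot 4: 15 chips, eligible: D, E, F

Derivation:
Contributions: A=20, B=51, C=30, D=56, E=56, F=56
Pot levels (distinct totals of non-folded players): 20, 30, 51, 56
Layer 1-20: 20 each from A, B, C, D, E, F = 20*6 = 120 chips; eligible A, B, C, D, E, F
Layer 21-30: 10 each from B, C, D, E, F = 10*5 = 50 chips; eligible B, C, D, E, F
Layer 31-51: 21 each from B, D, E, F = 21*4 = 84 chips; eligible B, D, E, F
Layer 52-56: 5 each from D, E, F = 5*3 = 15 chips; eligible D, E, F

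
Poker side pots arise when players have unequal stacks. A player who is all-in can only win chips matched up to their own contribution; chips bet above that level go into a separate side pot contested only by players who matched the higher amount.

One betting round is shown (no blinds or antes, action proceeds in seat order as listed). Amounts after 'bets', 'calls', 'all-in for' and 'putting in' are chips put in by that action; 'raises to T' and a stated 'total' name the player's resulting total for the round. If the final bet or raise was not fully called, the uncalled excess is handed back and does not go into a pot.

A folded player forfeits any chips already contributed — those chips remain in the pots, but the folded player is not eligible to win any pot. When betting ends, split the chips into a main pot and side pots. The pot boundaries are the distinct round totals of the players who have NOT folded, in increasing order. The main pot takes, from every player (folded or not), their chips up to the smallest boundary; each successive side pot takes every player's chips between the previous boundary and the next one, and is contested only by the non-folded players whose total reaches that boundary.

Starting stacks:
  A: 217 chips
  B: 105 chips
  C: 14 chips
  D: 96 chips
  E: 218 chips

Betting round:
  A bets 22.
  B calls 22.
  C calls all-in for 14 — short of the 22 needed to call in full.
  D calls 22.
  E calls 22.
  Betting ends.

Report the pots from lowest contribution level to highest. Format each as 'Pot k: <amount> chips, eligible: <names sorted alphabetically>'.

Contributions: A=22, B=22, C=14, D=22, E=22
Pot levels (distinct totals of non-folded players): 14, 22
Layer 1-14: 14 each from A, B, C, D, E = 14*5 = 70 chips; eligible A, B, C, D, E
Layer 15-22: 8 each from A, B, D, E = 8*4 = 32 chips; eligible A, B, D, E

Pot 1: 70 chips, eligible: A, B, C, D, E
Pot 2: 32 chips, eligible: A, B, D, E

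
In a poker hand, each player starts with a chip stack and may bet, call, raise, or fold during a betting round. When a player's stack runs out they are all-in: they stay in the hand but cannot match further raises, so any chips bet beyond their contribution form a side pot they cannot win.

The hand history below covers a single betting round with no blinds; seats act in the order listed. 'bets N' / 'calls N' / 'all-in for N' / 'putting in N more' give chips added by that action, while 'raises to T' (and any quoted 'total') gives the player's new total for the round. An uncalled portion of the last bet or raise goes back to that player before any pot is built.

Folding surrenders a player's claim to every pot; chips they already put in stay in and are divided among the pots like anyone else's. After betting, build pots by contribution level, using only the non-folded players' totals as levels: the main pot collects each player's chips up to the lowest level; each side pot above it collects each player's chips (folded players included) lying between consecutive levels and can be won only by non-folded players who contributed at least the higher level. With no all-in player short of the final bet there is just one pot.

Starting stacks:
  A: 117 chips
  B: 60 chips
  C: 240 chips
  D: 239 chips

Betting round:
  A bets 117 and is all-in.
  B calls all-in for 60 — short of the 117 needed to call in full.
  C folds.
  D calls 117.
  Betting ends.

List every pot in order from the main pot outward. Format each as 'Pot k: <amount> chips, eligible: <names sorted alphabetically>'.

Contributions: A=117, B=60, D=117
Folded: C
Pot levels (distinct totals of non-folded players): 60, 117
Layer 1-60: 60 each from A, B, D = 60*3 = 180 chips; eligible A, B, D
Layer 61-117: 57 each from A, D = 57*2 = 114 chips; eligible A, D

Pot 1: 180 chips, eligible: A, B, D
Pot 2: 114 chips, eligible: A, D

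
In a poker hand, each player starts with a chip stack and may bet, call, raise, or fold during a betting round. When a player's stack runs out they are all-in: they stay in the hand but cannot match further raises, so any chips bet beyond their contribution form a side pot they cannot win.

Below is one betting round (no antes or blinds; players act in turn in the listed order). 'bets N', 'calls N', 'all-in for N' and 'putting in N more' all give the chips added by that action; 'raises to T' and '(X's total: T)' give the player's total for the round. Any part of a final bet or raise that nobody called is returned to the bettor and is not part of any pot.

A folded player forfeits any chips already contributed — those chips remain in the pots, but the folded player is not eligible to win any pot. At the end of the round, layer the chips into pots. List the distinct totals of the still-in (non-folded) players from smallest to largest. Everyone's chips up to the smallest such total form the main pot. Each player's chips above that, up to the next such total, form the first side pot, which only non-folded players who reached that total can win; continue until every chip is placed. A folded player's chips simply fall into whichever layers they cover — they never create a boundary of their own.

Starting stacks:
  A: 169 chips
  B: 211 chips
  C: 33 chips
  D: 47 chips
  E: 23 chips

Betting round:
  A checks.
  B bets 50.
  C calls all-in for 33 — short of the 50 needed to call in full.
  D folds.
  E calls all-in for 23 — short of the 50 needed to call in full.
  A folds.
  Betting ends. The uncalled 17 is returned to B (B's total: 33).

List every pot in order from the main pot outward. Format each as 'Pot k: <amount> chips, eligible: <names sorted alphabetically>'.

Contributions (after 17 returned to B): B=33, C=33, E=23
Folded: A, D
Pot levels (distinct totals of non-folded players): 23, 33
Layer 1-23: 23 each from B, C, E = 23*3 = 69 chips; eligible B, C, E
Layer 24-33: 10 each from B, C = 10*2 = 20 chips; eligible B, C

Pot 1: 69 chips, eligible: B, C, E
Pot 2: 20 chips, eligible: B, C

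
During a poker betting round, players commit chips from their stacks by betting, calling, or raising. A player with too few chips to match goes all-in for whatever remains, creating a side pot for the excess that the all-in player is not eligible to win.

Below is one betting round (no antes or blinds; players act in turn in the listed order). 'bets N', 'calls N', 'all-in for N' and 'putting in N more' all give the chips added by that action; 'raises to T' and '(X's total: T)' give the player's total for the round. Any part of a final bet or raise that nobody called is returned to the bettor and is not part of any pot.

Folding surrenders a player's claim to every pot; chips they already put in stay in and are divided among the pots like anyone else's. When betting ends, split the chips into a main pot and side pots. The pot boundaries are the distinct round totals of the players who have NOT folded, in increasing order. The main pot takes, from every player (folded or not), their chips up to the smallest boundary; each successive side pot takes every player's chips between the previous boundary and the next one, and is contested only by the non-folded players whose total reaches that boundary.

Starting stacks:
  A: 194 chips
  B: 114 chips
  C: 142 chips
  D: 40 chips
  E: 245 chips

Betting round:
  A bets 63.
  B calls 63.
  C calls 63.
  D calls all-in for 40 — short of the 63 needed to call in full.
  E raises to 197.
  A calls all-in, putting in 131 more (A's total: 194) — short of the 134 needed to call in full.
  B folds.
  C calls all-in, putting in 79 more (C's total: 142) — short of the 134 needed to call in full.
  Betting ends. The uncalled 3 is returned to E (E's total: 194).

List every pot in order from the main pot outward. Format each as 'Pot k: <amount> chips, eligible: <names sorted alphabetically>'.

Pot 1: 200 chips, eligible: A, C, D, E
Pot 2: 329 chips, eligible: A, C, E
Pot 3: 104 chips, eligible: A, E

Derivation:
Contributions (after 3 returned to E): A=194, B=63, C=142, D=40, E=194
Folded: B
Pot levels (distinct totals of non-folded players): 40, 142, 194
Layer 1-40: 40 each from A, B, C, D, E = 40*5 = 200 chips; eligible A, C, D, E
Layer 41-142: A 102 + B 23 + C 102 + E 102 = 329 chips; eligible A, C, E
Layer 143-194: 52 each from A, E = 52*2 = 104 chips; eligible A, E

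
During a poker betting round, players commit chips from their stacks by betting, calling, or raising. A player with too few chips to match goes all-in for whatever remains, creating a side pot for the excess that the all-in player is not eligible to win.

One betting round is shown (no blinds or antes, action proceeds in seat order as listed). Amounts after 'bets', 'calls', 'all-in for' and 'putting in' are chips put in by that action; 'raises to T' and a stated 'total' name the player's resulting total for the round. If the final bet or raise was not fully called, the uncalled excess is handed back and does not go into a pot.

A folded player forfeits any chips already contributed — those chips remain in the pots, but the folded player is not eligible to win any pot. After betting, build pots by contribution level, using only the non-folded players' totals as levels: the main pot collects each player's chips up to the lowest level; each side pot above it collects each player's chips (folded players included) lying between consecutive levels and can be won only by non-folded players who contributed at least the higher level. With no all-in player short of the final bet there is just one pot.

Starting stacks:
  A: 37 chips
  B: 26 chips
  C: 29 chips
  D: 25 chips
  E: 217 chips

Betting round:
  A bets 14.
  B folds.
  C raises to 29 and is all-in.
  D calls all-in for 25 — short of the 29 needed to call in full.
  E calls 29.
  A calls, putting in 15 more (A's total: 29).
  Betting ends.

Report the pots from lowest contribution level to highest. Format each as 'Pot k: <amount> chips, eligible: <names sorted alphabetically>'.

Pot 1: 100 chips, eligible: A, C, D, E
Pot 2: 12 chips, eligible: A, C, E

Derivation:
Contributions: A=29, C=29, D=25, E=29
Folded: B
Pot levels (distinct totals of non-folded players): 25, 29
Layer 1-25: 25 each from A, C, D, E = 25*4 = 100 chips; eligible A, C, D, E
Layer 26-29: 4 each from A, C, E = 4*3 = 12 chips; eligible A, C, E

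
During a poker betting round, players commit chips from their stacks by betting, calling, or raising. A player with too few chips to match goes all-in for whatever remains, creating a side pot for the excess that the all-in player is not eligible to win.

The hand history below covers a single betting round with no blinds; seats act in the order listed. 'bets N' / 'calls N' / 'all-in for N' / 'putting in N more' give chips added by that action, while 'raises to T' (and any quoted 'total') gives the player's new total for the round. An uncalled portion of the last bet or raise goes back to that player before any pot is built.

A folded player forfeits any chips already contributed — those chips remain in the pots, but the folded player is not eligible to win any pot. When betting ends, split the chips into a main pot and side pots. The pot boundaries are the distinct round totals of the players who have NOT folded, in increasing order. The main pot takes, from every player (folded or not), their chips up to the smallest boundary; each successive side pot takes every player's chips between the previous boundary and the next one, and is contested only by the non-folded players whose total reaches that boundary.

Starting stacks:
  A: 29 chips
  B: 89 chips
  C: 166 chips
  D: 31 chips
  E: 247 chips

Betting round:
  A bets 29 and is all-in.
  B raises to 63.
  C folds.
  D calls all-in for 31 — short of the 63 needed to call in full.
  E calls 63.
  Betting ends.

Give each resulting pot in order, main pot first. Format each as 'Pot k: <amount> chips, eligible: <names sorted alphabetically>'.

Pot 1: 116 chips, eligible: A, B, D, E
Pot 2: 6 chips, eligible: B, D, E
Pot 3: 64 chips, eligible: B, E

Derivation:
Contributions: A=29, B=63, D=31, E=63
Folded: C
Pot levels (distinct totals of non-folded players): 29, 31, 63
Layer 1-29: 29 each from A, B, D, E = 29*4 = 116 chips; eligible A, B, D, E
Layer 30-31: 2 each from B, D, E = 2*3 = 6 chips; eligible B, D, E
Layer 32-63: 32 each from B, E = 32*2 = 64 chips; eligible B, E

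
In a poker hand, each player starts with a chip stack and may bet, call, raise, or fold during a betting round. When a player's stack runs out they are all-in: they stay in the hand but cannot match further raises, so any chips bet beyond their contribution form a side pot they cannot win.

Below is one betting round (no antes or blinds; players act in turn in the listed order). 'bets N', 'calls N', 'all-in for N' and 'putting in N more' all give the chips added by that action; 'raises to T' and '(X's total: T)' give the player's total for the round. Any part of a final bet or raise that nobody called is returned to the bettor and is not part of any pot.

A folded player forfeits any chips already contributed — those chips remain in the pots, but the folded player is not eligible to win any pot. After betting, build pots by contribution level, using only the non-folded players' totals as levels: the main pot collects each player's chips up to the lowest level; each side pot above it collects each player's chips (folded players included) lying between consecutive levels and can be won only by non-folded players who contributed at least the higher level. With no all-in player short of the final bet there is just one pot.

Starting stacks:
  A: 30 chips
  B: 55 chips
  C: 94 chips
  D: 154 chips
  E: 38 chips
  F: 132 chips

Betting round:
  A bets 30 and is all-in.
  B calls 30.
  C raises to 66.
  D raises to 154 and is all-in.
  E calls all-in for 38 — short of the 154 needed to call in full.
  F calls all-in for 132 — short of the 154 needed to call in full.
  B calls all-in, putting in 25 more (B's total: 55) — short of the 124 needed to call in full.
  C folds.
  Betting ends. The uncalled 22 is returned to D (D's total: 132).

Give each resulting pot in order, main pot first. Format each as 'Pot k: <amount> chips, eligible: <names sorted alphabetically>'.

Pot 1: 180 chips, eligible: A, B, D, E, F
Pot 2: 40 chips, eligible: B, D, E, F
Pot 3: 68 chips, eligible: B, D, F
Pot 4: 165 chips, eligible: D, F

Derivation:
Contributions (after 22 returned to D): A=30, B=55, C=66, D=132, E=38, F=132
Folded: C
Pot levels (distinct totals of non-folded players): 30, 38, 55, 132
Layer 1-30: 30 each from A, B, C, D, E, F = 30*6 = 180 chips; eligible A, B, D, E, F
Layer 31-38: 8 each from B, C, D, E, F = 8*5 = 40 chips; eligible B, D, E, F
Layer 39-55: 17 each from B, C, D, F = 17*4 = 68 chips; eligible B, D, F
Layer 56-132: C 11 + D 77 + F 77 = 165 chips; eligible D, F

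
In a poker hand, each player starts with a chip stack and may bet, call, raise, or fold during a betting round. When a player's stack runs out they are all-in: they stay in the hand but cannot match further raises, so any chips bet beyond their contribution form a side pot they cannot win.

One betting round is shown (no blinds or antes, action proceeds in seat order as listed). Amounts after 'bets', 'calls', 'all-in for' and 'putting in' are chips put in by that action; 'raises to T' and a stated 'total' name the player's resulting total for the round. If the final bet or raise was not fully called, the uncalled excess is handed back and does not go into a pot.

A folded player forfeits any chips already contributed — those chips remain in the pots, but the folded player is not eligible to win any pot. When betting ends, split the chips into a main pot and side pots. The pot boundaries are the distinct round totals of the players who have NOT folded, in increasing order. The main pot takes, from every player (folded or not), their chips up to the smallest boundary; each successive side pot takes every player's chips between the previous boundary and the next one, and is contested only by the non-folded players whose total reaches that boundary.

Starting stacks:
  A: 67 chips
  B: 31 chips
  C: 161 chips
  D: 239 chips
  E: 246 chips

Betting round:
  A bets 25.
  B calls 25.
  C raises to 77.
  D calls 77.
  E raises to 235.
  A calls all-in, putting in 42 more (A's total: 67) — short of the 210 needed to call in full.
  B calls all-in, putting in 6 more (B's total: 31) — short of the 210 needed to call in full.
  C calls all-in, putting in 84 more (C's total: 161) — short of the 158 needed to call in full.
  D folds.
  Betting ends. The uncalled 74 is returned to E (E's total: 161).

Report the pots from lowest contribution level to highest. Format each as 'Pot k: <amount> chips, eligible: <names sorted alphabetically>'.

Pot 1: 155 chips, eligible: A, B, C, E
Pot 2: 144 chips, eligible: A, C, E
Pot 3: 198 chips, eligible: C, E

Derivation:
Contributions (after 74 returned to E): A=67, B=31, C=161, D=77, E=161
Folded: D
Pot levels (distinct totals of non-folded players): 31, 67, 161
Layer 1-31: 31 each from A, B, C, D, E = 31*5 = 155 chips; eligible A, B, C, E
Layer 32-67: 36 each from A, C, D, E = 36*4 = 144 chips; eligible A, C, E
Layer 68-161: C 94 + D 10 + E 94 = 198 chips; eligible C, E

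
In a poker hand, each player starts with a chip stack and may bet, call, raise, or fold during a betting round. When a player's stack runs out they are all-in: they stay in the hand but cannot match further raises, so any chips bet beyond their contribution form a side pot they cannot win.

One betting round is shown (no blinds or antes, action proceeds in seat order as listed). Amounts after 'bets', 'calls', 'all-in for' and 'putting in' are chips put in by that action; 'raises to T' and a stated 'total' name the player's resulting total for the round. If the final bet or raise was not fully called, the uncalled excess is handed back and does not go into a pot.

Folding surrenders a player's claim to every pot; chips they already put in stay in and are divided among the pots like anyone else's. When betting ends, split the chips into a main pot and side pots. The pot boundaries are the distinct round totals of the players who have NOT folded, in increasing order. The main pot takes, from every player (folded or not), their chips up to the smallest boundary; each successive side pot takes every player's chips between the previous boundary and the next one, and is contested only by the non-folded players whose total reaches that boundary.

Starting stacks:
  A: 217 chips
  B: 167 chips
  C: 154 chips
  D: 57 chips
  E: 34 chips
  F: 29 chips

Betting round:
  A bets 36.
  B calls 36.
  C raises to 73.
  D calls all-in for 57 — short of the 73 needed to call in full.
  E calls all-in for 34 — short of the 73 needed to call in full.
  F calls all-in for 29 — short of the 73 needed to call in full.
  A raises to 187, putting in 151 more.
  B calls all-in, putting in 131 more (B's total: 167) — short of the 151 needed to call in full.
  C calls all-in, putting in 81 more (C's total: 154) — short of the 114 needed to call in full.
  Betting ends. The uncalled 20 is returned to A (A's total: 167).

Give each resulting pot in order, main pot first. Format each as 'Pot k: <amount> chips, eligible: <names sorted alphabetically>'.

Contributions (after 20 returned to A): A=167, B=167, C=154, D=57, E=34, F=29
Pot levels (distinct totals of non-folded players): 29, 34, 57, 154, 167
Layer 1-29: 29 each from A, B, C, D, E, F = 29*6 = 174 chips; eligible A, B, C, D, E, F
Layer 30-34: 5 each from A, B, C, D, E = 5*5 = 25 chips; eligible A, B, C, D, E
Layer 35-57: 23 each from A, B, C, D = 23*4 = 92 chips; eligible A, B, C, D
Layer 58-154: 97 each from A, B, C = 97*3 = 291 chips; eligible A, B, C
Layer 155-167: 13 each from A, B = 13*2 = 26 chips; eligible A, B

Pot 1: 174 chips, eligible: A, B, C, D, E, F
Pot 2: 25 chips, eligible: A, B, C, D, E
Pot 3: 92 chips, eligible: A, B, C, D
Pot 4: 291 chips, eligible: A, B, C
Pot 5: 26 chips, eligible: A, B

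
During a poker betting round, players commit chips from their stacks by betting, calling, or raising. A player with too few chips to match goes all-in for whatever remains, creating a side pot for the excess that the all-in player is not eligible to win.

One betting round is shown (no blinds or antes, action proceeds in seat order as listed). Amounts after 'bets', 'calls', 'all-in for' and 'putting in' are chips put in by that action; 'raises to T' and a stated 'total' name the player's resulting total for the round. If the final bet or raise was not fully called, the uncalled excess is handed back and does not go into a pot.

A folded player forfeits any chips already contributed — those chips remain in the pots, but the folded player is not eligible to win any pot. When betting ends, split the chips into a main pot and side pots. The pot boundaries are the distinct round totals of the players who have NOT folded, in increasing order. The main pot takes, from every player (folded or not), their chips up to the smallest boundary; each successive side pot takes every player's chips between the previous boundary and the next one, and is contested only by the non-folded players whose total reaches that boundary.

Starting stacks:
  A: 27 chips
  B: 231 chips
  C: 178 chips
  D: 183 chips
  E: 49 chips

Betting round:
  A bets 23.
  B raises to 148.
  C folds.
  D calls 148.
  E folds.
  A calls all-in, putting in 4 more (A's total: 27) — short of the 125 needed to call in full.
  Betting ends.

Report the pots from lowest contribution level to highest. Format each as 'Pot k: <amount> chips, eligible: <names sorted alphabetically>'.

Pot 1: 81 chips, eligible: A, B, D
Pot 2: 242 chips, eligible: B, D

Derivation:
Contributions: A=27, B=148, D=148
Folded: C, E
Pot levels (distinct totals of non-folded players): 27, 148
Layer 1-27: 27 each from A, B, D = 27*3 = 81 chips; eligible A, B, D
Layer 28-148: 121 each from B, D = 121*2 = 242 chips; eligible B, D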